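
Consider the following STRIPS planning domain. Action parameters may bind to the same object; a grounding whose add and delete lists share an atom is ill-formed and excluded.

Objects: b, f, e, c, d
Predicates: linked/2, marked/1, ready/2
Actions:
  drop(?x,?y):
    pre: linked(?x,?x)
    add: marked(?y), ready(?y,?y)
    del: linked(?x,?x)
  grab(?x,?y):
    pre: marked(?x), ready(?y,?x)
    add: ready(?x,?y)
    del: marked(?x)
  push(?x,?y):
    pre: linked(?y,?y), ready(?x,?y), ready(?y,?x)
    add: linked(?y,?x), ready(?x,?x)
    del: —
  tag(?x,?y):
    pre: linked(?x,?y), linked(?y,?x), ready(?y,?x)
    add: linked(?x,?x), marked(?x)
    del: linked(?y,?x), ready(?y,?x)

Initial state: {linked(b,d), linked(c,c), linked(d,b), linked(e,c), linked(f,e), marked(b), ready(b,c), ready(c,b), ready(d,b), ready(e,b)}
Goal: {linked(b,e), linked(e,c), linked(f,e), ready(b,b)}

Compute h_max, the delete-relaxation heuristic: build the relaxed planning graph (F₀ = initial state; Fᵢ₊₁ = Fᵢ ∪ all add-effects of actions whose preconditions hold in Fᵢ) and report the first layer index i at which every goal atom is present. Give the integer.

F0 = init (10 atoms)
F1 = F0 ∪ {linked(b,b), linked(c,b), marked(c), marked(d), marked(e), marked(f), ready(b,b), ready(b,d), ready(b,e), ready(c,c), ready(d,d), ready(e,e), ready(f,f)}  (23 atoms)
F2 = F1 ∪ {linked(b,c), linked(b,e), linked(d,d)}  (26 atoms)
goal ⊆ F2  ⇒  h_max = 2

2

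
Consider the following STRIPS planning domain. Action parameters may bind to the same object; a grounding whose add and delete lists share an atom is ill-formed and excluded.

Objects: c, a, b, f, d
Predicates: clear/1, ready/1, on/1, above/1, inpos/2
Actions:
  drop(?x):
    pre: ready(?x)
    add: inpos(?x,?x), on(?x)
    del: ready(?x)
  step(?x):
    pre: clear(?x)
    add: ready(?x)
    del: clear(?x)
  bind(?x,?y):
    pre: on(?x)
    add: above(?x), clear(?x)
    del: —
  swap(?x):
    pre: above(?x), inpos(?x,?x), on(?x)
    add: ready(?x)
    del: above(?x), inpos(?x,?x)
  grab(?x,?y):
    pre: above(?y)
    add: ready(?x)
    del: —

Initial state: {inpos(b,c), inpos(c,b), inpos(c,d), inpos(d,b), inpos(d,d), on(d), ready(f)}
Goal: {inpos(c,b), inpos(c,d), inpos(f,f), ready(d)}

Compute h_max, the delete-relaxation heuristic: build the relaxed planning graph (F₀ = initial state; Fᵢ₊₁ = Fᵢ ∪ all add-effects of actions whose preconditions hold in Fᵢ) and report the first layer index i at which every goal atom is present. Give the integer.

2

F0 = init (7 atoms)
F1 = F0 ∪ {above(d), clear(d), inpos(f,f), on(f)}  (11 atoms)
F2 = F1 ∪ {above(f), clear(f), ready(a), ready(b), ready(c), ready(d)}  (17 atoms)
goal ⊆ F2  ⇒  h_max = 2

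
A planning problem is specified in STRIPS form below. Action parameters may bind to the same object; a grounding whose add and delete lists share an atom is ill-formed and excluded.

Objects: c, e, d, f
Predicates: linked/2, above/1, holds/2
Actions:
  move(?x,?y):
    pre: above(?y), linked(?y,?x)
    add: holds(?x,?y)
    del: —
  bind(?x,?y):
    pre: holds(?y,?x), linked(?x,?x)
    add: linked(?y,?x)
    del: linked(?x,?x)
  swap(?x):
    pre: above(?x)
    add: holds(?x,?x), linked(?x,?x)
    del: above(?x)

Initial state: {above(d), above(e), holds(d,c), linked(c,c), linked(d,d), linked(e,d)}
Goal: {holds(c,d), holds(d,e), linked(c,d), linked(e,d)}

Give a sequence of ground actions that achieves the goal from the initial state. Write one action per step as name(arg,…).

1. move(d,e)  →  {above(d), above(e), holds(d,c), holds(d,e), linked(c,c), linked(d,d), linked(e,d)}
2. bind(c,d)  →  {above(d), above(e), holds(d,c), holds(d,e), linked(d,c), linked(d,d), linked(e,d)}
3. move(c,d)  →  {above(d), above(e), holds(c,d), holds(d,c), holds(d,e), linked(d,c), linked(d,d), linked(e,d)}
4. bind(d,c)  →  {above(d), above(e), holds(c,d), holds(d,c), holds(d,e), linked(c,d), linked(d,c), linked(e,d)}

move(d,e); bind(c,d); move(c,d); bind(d,c)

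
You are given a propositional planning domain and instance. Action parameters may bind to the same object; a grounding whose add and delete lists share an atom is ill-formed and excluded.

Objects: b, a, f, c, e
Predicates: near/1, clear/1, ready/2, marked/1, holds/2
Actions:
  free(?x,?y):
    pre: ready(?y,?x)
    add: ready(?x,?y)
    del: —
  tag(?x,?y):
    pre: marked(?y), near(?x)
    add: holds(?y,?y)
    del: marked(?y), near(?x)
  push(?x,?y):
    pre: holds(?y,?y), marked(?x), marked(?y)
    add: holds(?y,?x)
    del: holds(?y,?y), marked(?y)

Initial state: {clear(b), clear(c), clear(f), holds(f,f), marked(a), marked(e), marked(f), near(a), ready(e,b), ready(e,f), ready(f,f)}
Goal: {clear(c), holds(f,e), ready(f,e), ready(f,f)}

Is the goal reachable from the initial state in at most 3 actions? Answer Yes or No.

Yes

1. free(f,e)  →  {clear(b), clear(c), clear(f), holds(f,f), marked(a), marked(e), marked(f), near(a), ready(e,b), ready(e,f), ready(f,e), ready(f,f)}
2. push(e,f)  →  {clear(b), clear(c), clear(f), holds(f,e), marked(a), marked(e), near(a), ready(e,b), ready(e,f), ready(f,e), ready(f,f)}
optimal plan length = 2; 2 ≤ 3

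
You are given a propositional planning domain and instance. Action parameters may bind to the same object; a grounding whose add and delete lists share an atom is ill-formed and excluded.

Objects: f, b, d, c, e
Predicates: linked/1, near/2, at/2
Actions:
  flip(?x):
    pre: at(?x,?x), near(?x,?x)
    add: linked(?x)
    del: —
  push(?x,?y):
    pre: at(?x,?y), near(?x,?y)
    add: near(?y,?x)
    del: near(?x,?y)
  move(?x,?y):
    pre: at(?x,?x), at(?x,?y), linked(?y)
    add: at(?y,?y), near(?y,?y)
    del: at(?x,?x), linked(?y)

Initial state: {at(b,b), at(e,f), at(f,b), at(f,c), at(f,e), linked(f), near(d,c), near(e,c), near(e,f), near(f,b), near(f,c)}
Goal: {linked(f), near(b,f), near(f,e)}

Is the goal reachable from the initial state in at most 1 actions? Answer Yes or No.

1. push(f,b)  →  {at(b,b), at(e,f), at(f,b), at(f,c), at(f,e), linked(f), near(b,f), near(d,c), near(e,c), near(e,f), near(f,c)}
2. push(e,f)  →  {at(b,b), at(e,f), at(f,b), at(f,c), at(f,e), linked(f), near(b,f), near(d,c), near(e,c), near(f,c), near(f,e)}
optimal plan length = 2; 2 > 1

No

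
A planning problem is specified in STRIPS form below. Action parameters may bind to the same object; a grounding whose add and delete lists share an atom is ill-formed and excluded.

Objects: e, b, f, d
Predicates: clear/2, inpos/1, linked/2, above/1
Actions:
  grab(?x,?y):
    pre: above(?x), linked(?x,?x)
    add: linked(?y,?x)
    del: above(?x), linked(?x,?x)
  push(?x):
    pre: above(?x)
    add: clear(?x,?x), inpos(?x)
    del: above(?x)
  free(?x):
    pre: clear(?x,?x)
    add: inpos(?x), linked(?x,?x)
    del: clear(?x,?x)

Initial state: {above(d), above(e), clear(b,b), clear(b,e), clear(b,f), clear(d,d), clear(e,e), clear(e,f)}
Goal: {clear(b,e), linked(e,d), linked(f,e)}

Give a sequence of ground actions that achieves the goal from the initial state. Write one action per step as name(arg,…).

free(e); grab(e,f); free(d); grab(d,e)

1. free(e)  →  {above(d), above(e), clear(b,b), clear(b,e), clear(b,f), clear(d,d), clear(e,f), inpos(e), linked(e,e)}
2. grab(e,f)  →  {above(d), clear(b,b), clear(b,e), clear(b,f), clear(d,d), clear(e,f), inpos(e), linked(f,e)}
3. free(d)  →  {above(d), clear(b,b), clear(b,e), clear(b,f), clear(e,f), inpos(d), inpos(e), linked(d,d), linked(f,e)}
4. grab(d,e)  →  {clear(b,b), clear(b,e), clear(b,f), clear(e,f), inpos(d), inpos(e), linked(e,d), linked(f,e)}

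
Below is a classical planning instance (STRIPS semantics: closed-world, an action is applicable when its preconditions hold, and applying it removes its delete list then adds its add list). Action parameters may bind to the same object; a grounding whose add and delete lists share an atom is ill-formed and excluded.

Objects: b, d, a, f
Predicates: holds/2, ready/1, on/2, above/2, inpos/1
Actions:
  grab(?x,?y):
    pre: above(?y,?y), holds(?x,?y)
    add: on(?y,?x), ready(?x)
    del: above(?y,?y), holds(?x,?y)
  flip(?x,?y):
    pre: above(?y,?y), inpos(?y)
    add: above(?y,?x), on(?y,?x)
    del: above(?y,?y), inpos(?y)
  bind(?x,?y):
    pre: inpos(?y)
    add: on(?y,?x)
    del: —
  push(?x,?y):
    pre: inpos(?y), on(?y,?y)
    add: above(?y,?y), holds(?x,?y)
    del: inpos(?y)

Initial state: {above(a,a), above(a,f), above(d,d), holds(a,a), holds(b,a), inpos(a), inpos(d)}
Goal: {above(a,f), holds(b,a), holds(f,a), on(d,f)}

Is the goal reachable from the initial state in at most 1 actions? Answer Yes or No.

No

1. grab(a,a)  →  {above(a,f), above(d,d), holds(b,a), inpos(a), inpos(d), on(a,a), ready(a)}
2. flip(f,d)  →  {above(a,f), above(d,f), holds(b,a), inpos(a), on(a,a), on(d,f), ready(a)}
3. push(f,a)  →  {above(a,a), above(a,f), above(d,f), holds(b,a), holds(f,a), on(a,a), on(d,f), ready(a)}
optimal plan length = 3; 3 > 1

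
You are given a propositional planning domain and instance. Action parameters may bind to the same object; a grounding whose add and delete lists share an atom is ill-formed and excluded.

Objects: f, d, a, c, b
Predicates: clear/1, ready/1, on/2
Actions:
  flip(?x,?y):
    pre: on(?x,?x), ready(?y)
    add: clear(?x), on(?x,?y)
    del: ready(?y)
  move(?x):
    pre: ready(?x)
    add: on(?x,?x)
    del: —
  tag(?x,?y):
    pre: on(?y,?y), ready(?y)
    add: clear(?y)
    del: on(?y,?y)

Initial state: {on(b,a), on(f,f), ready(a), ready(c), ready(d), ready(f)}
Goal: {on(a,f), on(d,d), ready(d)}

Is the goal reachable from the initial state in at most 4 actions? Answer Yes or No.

1. move(d)  →  {on(b,a), on(d,d), on(f,f), ready(a), ready(c), ready(d), ready(f)}
2. move(a)  →  {on(a,a), on(b,a), on(d,d), on(f,f), ready(a), ready(c), ready(d), ready(f)}
3. flip(a,f)  →  {clear(a), on(a,a), on(a,f), on(b,a), on(d,d), on(f,f), ready(a), ready(c), ready(d)}
optimal plan length = 3; 3 ≤ 4

Yes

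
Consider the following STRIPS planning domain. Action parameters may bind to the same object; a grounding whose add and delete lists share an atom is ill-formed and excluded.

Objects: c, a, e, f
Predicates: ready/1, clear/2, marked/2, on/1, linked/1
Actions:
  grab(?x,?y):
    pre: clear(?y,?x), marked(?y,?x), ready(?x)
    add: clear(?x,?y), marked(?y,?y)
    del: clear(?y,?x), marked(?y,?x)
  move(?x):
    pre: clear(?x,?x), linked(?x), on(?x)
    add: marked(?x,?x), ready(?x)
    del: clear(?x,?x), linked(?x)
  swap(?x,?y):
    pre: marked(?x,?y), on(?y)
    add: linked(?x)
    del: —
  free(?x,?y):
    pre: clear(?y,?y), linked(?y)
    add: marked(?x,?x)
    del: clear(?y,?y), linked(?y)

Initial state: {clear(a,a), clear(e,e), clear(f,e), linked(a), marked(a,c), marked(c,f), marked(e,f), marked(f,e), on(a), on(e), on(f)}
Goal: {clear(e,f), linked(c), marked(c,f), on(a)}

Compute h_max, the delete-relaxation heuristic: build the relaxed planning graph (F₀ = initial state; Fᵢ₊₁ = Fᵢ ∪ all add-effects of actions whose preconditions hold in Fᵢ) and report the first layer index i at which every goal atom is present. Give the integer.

3

F0 = init (11 atoms)
F1 = F0 ∪ {linked(c), linked(e), linked(f), marked(a,a), marked(c,c), marked(e,e), marked(f,f), ready(a)}  (19 atoms)
F2 = F1 ∪ {ready(e)}  (20 atoms)
F3 = F2 ∪ {clear(e,f)}  (21 atoms)
goal ⊆ F3  ⇒  h_max = 3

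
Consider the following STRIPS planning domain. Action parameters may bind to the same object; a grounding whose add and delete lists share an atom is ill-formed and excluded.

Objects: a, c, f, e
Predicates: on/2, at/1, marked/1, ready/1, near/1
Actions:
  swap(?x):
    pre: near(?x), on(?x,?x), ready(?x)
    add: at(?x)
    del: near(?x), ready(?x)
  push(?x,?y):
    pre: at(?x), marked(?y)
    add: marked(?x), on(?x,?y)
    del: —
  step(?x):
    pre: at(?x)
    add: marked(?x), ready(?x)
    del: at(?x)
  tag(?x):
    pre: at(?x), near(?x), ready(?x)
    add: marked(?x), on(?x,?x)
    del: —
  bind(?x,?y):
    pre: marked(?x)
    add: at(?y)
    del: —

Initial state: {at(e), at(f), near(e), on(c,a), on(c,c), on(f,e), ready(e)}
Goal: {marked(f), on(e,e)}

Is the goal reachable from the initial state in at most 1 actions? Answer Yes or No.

No

1. step(f)  →  {at(e), marked(f), near(e), on(c,a), on(c,c), on(f,e), ready(e), ready(f)}
2. tag(e)  →  {at(e), marked(e), marked(f), near(e), on(c,a), on(c,c), on(e,e), on(f,e), ready(e), ready(f)}
optimal plan length = 2; 2 > 1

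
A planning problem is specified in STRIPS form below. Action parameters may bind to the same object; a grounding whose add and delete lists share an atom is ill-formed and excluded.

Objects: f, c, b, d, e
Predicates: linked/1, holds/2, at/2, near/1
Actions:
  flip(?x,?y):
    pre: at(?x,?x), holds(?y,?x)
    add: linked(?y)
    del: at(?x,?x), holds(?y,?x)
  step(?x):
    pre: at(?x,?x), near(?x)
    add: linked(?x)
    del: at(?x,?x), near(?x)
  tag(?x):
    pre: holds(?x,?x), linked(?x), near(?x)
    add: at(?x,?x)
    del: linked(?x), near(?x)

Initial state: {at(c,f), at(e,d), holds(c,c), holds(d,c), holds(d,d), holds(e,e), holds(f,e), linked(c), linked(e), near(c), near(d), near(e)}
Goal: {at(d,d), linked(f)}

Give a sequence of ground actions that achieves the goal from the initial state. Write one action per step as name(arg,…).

1. tag(c)  →  {at(c,c), at(c,f), at(e,d), holds(c,c), holds(d,c), holds(d,d), holds(e,e), holds(f,e), linked(e), near(d), near(e)}
2. flip(c,d)  →  {at(c,f), at(e,d), holds(c,c), holds(d,d), holds(e,e), holds(f,e), linked(d), linked(e), near(d), near(e)}
3. tag(d)  →  {at(c,f), at(d,d), at(e,d), holds(c,c), holds(d,d), holds(e,e), holds(f,e), linked(e), near(e)}
4. tag(e)  →  {at(c,f), at(d,d), at(e,d), at(e,e), holds(c,c), holds(d,d), holds(e,e), holds(f,e)}
5. flip(e,f)  →  {at(c,f), at(d,d), at(e,d), holds(c,c), holds(d,d), holds(e,e), linked(f)}

tag(c); flip(c,d); tag(d); tag(e); flip(e,f)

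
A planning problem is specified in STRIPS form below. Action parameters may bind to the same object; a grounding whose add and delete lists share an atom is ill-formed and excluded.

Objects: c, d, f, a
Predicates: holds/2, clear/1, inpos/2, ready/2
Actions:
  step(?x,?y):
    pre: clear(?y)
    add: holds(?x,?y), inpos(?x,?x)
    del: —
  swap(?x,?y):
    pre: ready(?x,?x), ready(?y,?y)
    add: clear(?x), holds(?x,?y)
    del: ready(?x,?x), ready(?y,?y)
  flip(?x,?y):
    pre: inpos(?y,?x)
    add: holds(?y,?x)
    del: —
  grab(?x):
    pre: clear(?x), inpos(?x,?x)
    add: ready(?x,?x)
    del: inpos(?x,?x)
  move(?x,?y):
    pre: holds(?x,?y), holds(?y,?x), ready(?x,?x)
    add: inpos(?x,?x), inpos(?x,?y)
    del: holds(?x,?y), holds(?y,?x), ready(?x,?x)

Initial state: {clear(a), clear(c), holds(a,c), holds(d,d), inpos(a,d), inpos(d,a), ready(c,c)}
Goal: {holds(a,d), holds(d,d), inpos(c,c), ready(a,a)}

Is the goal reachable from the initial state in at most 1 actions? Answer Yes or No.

1. step(c,c)  →  {clear(a), clear(c), holds(a,c), holds(c,c), holds(d,d), inpos(a,d), inpos(c,c), inpos(d,a), ready(c,c)}
2. step(a,c)  →  {clear(a), clear(c), holds(a,c), holds(c,c), holds(d,d), inpos(a,a), inpos(a,d), inpos(c,c), inpos(d,a), ready(c,c)}
3. flip(d,a)  →  {clear(a), clear(c), holds(a,c), holds(a,d), holds(c,c), holds(d,d), inpos(a,a), inpos(a,d), inpos(c,c), inpos(d,a), ready(c,c)}
4. grab(a)  →  {clear(a), clear(c), holds(a,c), holds(a,d), holds(c,c), holds(d,d), inpos(a,d), inpos(c,c), inpos(d,a), ready(a,a), ready(c,c)}
optimal plan length = 4; 4 > 1

No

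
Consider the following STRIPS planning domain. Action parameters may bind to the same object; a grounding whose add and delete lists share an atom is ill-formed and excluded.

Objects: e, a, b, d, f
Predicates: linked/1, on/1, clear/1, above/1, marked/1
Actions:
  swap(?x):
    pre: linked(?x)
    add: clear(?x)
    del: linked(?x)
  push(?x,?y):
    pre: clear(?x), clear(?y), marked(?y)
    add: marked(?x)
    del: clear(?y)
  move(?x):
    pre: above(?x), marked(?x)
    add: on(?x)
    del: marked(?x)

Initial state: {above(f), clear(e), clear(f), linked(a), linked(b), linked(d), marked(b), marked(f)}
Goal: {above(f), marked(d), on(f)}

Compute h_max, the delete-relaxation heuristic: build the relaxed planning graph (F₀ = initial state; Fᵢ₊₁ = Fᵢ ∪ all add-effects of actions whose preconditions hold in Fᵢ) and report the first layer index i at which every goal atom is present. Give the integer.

F0 = init (8 atoms)
F1 = F0 ∪ {clear(a), clear(b), clear(d), marked(e), on(f)}  (13 atoms)
F2 = F1 ∪ {marked(a), marked(d)}  (15 atoms)
goal ⊆ F2  ⇒  h_max = 2

2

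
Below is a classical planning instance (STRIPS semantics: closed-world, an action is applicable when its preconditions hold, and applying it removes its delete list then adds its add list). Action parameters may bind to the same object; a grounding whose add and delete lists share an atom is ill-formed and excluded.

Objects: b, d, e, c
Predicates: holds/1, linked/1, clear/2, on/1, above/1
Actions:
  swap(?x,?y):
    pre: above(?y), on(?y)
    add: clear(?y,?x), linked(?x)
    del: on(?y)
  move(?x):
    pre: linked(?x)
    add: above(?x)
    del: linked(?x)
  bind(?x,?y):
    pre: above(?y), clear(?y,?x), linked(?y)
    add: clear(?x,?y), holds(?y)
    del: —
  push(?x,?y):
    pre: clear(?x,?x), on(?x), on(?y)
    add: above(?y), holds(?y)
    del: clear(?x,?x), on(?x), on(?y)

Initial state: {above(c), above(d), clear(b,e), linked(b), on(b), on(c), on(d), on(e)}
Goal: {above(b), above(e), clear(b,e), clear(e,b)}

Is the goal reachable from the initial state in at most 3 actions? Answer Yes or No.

1. swap(e,d)  →  {above(c), above(d), clear(b,e), clear(d,e), linked(b), linked(e), on(b), on(c), on(e)}
2. move(b)  →  {above(b), above(c), above(d), clear(b,e), clear(d,e), linked(e), on(b), on(c), on(e)}
3. move(e)  →  {above(b), above(c), above(d), above(e), clear(b,e), clear(d,e), on(b), on(c), on(e)}
4. swap(b,e)  →  {above(b), above(c), above(d), above(e), clear(b,e), clear(d,e), clear(e,b), linked(b), on(b), on(c)}
optimal plan length = 4; 4 > 3

No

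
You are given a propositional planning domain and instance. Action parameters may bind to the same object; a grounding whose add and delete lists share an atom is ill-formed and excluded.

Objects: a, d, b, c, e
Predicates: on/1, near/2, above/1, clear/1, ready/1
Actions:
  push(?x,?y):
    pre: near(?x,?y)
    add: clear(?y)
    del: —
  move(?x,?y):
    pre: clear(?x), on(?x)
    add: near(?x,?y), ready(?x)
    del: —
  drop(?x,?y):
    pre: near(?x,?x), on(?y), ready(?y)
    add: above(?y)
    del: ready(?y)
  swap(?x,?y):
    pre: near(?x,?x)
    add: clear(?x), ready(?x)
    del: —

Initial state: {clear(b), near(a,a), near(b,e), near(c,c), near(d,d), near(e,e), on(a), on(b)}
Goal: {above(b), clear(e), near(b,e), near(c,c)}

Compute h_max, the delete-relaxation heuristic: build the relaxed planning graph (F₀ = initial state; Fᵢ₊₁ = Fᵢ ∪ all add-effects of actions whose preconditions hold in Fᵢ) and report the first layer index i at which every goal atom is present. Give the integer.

2

F0 = init (8 atoms)
F1 = F0 ∪ {clear(a), clear(c), clear(d), clear(e), near(b,a), near(b,b), near(b,c), near(b,d), ready(a), ready(b), ready(c), ready(d), ready(e)}  (21 atoms)
F2 = F1 ∪ {above(a), above(b), near(a,b), near(a,c), near(a,d), near(a,e)}  (27 atoms)
goal ⊆ F2  ⇒  h_max = 2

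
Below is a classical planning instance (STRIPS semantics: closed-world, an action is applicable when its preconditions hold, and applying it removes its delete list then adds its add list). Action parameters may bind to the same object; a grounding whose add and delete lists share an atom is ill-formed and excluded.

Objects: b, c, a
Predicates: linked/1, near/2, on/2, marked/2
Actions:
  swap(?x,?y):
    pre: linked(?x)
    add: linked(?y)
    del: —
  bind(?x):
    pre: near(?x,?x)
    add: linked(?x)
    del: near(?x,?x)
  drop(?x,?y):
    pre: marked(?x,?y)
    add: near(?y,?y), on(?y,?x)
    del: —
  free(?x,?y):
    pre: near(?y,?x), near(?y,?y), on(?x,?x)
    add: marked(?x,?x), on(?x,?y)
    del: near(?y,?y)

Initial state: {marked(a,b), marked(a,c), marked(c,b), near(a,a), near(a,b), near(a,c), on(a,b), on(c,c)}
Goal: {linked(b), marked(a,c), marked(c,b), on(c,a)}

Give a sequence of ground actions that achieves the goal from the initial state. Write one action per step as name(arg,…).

1. bind(a)  →  {linked(a), marked(a,b), marked(a,c), marked(c,b), near(a,b), near(a,c), on(a,b), on(c,c)}
2. swap(a,b)  →  {linked(a), linked(b), marked(a,b), marked(a,c), marked(c,b), near(a,b), near(a,c), on(a,b), on(c,c)}
3. drop(a,c)  →  {linked(a), linked(b), marked(a,b), marked(a,c), marked(c,b), near(a,b), near(a,c), near(c,c), on(a,b), on(c,a), on(c,c)}

bind(a); swap(a,b); drop(a,c)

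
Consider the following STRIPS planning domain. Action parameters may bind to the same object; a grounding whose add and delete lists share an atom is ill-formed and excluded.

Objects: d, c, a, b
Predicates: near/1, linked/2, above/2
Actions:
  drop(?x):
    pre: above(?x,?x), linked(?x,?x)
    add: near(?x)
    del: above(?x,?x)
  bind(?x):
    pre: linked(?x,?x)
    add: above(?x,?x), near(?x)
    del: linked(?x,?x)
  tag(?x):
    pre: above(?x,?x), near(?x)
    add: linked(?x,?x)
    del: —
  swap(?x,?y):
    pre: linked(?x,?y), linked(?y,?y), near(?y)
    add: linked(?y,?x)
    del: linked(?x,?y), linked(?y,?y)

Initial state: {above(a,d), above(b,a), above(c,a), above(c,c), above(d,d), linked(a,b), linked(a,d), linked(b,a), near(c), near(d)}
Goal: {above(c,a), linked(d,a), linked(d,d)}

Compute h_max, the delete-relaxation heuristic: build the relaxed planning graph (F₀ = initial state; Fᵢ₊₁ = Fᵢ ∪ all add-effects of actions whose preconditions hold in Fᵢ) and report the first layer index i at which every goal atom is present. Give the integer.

2

F0 = init (10 atoms)
F1 = F0 ∪ {linked(c,c), linked(d,d)}  (12 atoms)
F2 = F1 ∪ {linked(d,a)}  (13 atoms)
goal ⊆ F2  ⇒  h_max = 2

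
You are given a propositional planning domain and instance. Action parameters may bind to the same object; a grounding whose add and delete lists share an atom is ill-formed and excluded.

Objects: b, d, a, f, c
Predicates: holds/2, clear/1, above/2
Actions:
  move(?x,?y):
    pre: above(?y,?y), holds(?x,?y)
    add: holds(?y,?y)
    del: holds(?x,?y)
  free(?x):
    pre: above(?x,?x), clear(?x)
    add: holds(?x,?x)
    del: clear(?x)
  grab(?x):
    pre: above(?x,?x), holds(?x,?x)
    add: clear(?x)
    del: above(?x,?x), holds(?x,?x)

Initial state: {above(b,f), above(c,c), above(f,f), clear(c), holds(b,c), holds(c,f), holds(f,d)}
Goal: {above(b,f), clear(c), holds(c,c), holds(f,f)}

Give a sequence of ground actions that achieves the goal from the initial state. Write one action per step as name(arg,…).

1. move(b,c)  →  {above(b,f), above(c,c), above(f,f), clear(c), holds(c,c), holds(c,f), holds(f,d)}
2. move(c,f)  →  {above(b,f), above(c,c), above(f,f), clear(c), holds(c,c), holds(f,d), holds(f,f)}

move(b,c); move(c,f)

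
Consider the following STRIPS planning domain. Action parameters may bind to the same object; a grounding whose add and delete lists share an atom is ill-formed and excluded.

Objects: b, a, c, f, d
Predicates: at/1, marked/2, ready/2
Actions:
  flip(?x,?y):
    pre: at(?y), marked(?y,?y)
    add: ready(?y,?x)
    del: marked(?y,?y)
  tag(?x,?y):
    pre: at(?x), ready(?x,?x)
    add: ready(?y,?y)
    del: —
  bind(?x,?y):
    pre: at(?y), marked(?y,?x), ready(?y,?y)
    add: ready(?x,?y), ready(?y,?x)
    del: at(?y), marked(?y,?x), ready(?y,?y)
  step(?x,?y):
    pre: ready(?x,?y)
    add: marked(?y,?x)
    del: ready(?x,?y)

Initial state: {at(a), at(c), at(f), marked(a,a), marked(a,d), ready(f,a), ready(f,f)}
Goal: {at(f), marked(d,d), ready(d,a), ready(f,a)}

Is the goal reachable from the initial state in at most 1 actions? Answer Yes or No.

No

1. flip(a,a)  →  {at(a), at(c), at(f), marked(a,d), ready(a,a), ready(f,a), ready(f,f)}
2. tag(a,d)  →  {at(a), at(c), at(f), marked(a,d), ready(a,a), ready(d,d), ready(f,a), ready(f,f)}
3. bind(d,a)  →  {at(c), at(f), ready(a,d), ready(d,a), ready(d,d), ready(f,a), ready(f,f)}
4. step(d,d)  →  {at(c), at(f), marked(d,d), ready(a,d), ready(d,a), ready(f,a), ready(f,f)}
optimal plan length = 4; 4 > 1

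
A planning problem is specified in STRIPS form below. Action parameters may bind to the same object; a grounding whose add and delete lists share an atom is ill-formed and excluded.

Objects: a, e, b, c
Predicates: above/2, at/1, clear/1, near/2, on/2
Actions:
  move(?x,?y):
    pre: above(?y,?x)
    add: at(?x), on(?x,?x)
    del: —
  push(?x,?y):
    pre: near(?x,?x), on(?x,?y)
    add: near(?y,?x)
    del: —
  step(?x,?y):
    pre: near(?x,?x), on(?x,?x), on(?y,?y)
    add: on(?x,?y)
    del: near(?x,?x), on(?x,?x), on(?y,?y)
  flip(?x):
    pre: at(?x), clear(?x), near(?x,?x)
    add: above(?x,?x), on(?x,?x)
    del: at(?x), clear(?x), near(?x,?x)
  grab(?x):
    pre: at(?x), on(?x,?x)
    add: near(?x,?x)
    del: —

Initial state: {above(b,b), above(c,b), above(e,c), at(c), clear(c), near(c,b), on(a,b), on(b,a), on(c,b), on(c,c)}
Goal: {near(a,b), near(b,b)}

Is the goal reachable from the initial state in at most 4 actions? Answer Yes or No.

1. move(b,b)  →  {above(b,b), above(c,b), above(e,c), at(b), at(c), clear(c), near(c,b), on(a,b), on(b,a), on(b,b), on(c,b), on(c,c)}
2. grab(b)  →  {above(b,b), above(c,b), above(e,c), at(b), at(c), clear(c), near(b,b), near(c,b), on(a,b), on(b,a), on(b,b), on(c,b), on(c,c)}
3. push(b,a)  →  {above(b,b), above(c,b), above(e,c), at(b), at(c), clear(c), near(a,b), near(b,b), near(c,b), on(a,b), on(b,a), on(b,b), on(c,b), on(c,c)}
optimal plan length = 3; 3 ≤ 4

Yes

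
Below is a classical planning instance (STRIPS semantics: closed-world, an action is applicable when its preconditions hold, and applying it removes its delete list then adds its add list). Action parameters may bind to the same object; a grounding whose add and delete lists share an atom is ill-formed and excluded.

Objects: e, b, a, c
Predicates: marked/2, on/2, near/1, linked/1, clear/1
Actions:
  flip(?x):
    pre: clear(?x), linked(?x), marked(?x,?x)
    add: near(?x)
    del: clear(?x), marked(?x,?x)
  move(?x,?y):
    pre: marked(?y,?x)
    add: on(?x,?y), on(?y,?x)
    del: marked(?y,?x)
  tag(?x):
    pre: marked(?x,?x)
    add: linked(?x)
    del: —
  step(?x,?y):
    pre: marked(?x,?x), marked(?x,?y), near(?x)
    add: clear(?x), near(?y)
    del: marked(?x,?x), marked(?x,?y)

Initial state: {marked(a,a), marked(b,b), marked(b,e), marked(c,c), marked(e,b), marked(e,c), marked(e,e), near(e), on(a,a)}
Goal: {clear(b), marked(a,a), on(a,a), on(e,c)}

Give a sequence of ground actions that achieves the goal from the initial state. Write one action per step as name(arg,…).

move(c,e); step(e,b); step(b,e)

1. move(c,e)  →  {marked(a,a), marked(b,b), marked(b,e), marked(c,c), marked(e,b), marked(e,e), near(e), on(a,a), on(c,e), on(e,c)}
2. step(e,b)  →  {clear(e), marked(a,a), marked(b,b), marked(b,e), marked(c,c), near(b), near(e), on(a,a), on(c,e), on(e,c)}
3. step(b,e)  →  {clear(b), clear(e), marked(a,a), marked(c,c), near(b), near(e), on(a,a), on(c,e), on(e,c)}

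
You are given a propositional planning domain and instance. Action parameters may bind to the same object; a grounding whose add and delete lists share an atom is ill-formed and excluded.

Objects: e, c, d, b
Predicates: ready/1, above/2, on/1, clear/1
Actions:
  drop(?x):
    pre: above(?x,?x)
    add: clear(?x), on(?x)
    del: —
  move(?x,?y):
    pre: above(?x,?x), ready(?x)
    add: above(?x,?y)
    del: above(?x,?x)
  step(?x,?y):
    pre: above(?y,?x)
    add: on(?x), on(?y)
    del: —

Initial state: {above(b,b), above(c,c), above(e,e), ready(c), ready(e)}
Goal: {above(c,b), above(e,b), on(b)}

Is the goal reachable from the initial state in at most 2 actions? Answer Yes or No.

No

1. drop(b)  →  {above(b,b), above(c,c), above(e,e), clear(b), on(b), ready(c), ready(e)}
2. move(e,b)  →  {above(b,b), above(c,c), above(e,b), clear(b), on(b), ready(c), ready(e)}
3. move(c,b)  →  {above(b,b), above(c,b), above(e,b), clear(b), on(b), ready(c), ready(e)}
optimal plan length = 3; 3 > 2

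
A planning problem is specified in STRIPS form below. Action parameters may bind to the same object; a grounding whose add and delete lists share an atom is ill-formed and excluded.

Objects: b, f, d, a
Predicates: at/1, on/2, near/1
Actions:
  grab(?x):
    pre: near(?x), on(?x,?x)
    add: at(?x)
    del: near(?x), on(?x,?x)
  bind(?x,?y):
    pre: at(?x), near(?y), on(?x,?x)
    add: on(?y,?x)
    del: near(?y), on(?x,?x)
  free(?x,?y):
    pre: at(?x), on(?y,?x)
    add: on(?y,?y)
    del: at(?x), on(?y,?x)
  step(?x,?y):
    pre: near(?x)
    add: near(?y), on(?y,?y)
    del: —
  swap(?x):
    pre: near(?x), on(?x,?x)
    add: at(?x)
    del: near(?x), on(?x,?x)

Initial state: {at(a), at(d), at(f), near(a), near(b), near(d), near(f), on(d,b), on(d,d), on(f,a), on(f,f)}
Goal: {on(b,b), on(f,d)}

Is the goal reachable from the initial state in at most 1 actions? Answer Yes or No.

1. bind(d,f)  →  {at(a), at(d), at(f), near(a), near(b), near(d), on(d,b), on(f,a), on(f,d), on(f,f)}
2. step(b,b)  →  {at(a), at(d), at(f), near(a), near(b), near(d), on(b,b), on(d,b), on(f,a), on(f,d), on(f,f)}
optimal plan length = 2; 2 > 1

No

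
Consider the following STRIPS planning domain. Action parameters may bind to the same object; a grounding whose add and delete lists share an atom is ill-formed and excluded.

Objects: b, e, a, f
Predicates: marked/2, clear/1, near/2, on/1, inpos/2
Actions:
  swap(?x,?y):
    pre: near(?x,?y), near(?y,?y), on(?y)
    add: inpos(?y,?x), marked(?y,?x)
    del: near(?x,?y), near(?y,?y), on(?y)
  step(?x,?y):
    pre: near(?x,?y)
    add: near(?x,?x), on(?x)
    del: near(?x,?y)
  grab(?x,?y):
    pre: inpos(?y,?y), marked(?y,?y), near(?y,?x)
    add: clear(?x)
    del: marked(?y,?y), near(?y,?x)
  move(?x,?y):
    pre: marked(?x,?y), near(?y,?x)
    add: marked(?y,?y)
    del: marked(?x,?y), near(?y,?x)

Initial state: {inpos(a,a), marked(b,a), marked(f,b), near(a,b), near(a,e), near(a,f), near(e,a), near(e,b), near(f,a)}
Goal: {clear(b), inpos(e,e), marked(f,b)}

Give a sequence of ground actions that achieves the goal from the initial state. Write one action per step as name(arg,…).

step(e,a); swap(e,e); grab(b,e)

1. step(e,a)  →  {inpos(a,a), marked(b,a), marked(f,b), near(a,b), near(a,e), near(a,f), near(e,b), near(e,e), near(f,a), on(e)}
2. swap(e,e)  →  {inpos(a,a), inpos(e,e), marked(b,a), marked(e,e), marked(f,b), near(a,b), near(a,e), near(a,f), near(e,b), near(f,a)}
3. grab(b,e)  →  {clear(b), inpos(a,a), inpos(e,e), marked(b,a), marked(f,b), near(a,b), near(a,e), near(a,f), near(f,a)}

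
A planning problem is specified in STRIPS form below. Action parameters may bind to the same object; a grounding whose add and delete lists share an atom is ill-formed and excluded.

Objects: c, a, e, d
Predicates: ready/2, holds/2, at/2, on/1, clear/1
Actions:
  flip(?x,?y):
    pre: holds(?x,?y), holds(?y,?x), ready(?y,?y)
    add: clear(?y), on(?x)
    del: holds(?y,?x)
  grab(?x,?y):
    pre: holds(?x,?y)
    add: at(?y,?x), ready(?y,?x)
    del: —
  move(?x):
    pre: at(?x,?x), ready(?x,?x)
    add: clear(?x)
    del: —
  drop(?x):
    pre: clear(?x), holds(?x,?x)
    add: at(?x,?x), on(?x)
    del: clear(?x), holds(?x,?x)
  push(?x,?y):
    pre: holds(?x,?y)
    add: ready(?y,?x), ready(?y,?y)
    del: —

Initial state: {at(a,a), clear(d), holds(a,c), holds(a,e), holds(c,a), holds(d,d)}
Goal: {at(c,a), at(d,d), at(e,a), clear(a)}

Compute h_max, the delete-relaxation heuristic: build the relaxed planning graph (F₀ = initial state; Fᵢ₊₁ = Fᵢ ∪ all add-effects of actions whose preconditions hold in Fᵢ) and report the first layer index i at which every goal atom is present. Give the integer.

2

F0 = init (6 atoms)
F1 = F0 ∪ {at(a,c), at(c,a), at(d,d), at(e,a), on(d), ready(a,a), ready(a,c), ready(c,a), ready(c,c), ready(d,d), ready(e,a), ready(e,e)}  (18 atoms)
F2 = F1 ∪ {clear(a), clear(c), on(a), on(c)}  (22 atoms)
goal ⊆ F2  ⇒  h_max = 2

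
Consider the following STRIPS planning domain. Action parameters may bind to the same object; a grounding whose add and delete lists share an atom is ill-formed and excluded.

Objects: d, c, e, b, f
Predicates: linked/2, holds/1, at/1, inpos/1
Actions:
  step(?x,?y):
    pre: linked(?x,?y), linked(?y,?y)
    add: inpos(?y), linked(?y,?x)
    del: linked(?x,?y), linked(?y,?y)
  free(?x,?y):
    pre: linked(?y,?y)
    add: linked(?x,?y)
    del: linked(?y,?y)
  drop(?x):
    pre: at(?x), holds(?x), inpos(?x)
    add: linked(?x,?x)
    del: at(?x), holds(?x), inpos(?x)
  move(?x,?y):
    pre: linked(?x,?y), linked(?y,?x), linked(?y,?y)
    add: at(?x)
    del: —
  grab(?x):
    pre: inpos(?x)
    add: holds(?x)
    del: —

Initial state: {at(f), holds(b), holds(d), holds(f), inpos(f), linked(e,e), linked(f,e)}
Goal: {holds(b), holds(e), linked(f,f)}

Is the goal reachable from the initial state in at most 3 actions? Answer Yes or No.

1. step(f,e)  →  {at(f), holds(b), holds(d), holds(f), inpos(e), inpos(f), linked(e,f)}
2. drop(f)  →  {holds(b), holds(d), inpos(e), linked(e,f), linked(f,f)}
3. grab(e)  →  {holds(b), holds(d), holds(e), inpos(e), linked(e,f), linked(f,f)}
optimal plan length = 3; 3 ≤ 3

Yes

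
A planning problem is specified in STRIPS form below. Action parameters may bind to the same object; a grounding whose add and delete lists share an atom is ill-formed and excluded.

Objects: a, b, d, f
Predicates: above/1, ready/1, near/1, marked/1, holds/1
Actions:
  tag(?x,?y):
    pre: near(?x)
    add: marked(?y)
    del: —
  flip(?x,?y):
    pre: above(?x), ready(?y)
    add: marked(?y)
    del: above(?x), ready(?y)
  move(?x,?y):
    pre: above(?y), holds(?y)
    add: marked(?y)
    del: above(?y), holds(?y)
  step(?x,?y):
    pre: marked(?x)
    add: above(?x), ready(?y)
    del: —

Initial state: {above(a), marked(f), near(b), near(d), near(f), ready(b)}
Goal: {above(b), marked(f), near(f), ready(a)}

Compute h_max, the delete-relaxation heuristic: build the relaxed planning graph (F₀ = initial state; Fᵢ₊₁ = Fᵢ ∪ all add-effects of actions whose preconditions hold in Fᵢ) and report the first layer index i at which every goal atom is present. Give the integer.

2

F0 = init (6 atoms)
F1 = F0 ∪ {above(f), marked(a), marked(b), marked(d), ready(a), ready(d), ready(f)}  (13 atoms)
F2 = F1 ∪ {above(b), above(d)}  (15 atoms)
goal ⊆ F2  ⇒  h_max = 2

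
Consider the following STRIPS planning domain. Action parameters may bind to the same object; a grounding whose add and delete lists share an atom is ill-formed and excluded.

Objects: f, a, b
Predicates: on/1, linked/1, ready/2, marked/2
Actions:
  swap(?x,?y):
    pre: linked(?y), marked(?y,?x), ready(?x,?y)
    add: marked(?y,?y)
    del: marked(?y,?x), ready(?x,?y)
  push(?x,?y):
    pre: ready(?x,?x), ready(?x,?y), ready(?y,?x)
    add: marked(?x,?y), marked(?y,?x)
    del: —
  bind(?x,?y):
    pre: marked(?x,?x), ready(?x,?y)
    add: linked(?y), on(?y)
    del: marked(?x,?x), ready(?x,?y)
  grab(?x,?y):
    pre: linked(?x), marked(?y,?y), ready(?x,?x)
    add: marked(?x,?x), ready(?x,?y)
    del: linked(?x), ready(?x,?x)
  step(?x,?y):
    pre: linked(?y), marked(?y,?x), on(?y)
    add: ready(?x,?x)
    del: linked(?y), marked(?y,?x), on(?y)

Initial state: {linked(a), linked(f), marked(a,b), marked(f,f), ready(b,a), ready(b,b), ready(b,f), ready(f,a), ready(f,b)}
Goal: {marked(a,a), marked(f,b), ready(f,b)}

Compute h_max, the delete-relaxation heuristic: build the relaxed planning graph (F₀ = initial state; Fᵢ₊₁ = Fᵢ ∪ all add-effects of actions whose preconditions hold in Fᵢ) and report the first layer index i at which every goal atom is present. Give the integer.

1

F0 = init (9 atoms)
F1 = F0 ∪ {linked(b), marked(a,a), marked(b,b), marked(b,f), marked(f,b), on(a), on(b)}  (16 atoms)
goal ⊆ F1  ⇒  h_max = 1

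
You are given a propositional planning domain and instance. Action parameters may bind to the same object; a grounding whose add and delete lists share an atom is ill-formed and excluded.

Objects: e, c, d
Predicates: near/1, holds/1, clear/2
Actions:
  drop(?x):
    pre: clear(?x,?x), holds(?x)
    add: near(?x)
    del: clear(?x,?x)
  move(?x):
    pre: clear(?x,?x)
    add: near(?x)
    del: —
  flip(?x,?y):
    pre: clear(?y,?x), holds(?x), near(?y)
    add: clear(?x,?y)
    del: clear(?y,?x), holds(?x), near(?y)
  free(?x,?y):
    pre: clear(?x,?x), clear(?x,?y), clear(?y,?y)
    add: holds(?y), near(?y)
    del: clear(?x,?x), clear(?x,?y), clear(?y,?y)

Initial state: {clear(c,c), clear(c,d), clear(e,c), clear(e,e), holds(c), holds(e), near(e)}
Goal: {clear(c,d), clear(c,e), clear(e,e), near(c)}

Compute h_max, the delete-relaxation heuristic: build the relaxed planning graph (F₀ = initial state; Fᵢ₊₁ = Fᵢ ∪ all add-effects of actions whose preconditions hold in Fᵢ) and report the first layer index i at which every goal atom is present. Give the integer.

F0 = init (7 atoms)
F1 = F0 ∪ {clear(c,e), near(c)}  (9 atoms)
goal ⊆ F1  ⇒  h_max = 1

1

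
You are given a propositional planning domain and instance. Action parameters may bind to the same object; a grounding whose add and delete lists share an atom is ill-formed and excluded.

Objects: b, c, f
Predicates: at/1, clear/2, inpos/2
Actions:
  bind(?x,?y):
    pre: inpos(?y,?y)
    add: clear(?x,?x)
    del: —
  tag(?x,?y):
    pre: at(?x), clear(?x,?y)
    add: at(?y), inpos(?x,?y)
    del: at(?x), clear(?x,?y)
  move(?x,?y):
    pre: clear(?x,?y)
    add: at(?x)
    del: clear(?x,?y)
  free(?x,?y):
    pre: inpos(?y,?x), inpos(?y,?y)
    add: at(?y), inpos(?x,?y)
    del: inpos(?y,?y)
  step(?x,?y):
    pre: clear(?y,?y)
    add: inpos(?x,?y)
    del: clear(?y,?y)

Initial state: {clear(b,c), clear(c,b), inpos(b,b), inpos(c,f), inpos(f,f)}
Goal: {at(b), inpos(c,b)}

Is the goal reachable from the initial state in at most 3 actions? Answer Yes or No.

Yes

1. bind(b,b)  →  {clear(b,b), clear(b,c), clear(c,b), inpos(b,b), inpos(c,f), inpos(f,f)}
2. move(b,c)  →  {at(b), clear(b,b), clear(c,b), inpos(b,b), inpos(c,f), inpos(f,f)}
3. step(c,b)  →  {at(b), clear(c,b), inpos(b,b), inpos(c,b), inpos(c,f), inpos(f,f)}
optimal plan length = 3; 3 ≤ 3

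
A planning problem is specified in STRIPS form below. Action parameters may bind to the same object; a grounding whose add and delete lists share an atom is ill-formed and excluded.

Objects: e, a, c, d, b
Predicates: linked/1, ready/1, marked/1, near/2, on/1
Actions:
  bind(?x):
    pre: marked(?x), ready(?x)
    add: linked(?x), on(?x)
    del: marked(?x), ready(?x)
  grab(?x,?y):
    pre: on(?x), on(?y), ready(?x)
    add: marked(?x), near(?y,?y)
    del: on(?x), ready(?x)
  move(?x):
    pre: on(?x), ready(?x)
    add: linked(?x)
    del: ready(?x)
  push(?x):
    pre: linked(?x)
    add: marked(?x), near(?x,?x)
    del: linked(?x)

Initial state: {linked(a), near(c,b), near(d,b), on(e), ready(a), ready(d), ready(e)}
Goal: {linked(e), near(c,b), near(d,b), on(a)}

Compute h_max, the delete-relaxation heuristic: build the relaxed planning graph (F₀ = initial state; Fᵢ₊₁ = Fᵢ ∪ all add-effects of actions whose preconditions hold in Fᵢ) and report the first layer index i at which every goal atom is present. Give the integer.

F0 = init (7 atoms)
F1 = F0 ∪ {linked(e), marked(a), marked(e), near(a,a), near(e,e)}  (12 atoms)
F2 = F1 ∪ {on(a)}  (13 atoms)
goal ⊆ F2  ⇒  h_max = 2

2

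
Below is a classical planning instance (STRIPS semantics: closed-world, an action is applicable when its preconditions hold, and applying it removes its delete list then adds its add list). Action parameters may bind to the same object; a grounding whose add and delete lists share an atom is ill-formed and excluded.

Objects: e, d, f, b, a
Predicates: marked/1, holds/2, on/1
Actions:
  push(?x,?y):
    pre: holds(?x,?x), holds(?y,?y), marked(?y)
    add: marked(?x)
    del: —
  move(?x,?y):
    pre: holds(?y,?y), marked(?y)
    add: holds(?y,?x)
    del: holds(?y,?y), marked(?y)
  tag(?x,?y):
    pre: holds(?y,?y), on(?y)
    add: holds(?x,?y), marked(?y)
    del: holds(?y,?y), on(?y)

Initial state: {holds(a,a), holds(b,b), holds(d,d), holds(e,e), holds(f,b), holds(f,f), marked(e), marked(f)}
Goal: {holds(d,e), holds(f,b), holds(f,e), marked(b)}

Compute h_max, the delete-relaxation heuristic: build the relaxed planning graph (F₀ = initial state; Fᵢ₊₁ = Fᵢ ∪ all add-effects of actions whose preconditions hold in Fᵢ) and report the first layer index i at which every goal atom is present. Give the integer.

2

F0 = init (8 atoms)
F1 = F0 ∪ {holds(e,a), holds(e,b), holds(e,d), holds(e,f), holds(f,a), holds(f,d), holds(f,e), marked(a), marked(b), marked(d)}  (18 atoms)
F2 = F1 ∪ {holds(a,b), holds(a,d), holds(a,e), holds(a,f), holds(b,a), holds(b,d), holds(b,e), holds(b,f), holds(d,a), holds(d,b), holds(d,e), holds(d,f)}  (30 atoms)
goal ⊆ F2  ⇒  h_max = 2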